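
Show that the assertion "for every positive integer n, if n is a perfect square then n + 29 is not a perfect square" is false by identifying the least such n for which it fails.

n = 196

We need the least positive integer n for which n is a perfect square but n + 29 is a perfect square.
For n = 1, 4, 9, 16, …, 121, 144, 169 the conclusion holds.
n = 196: 196 = 14² and 196 + 29 = 225 = 15².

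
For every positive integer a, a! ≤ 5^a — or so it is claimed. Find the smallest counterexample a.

For a = 1, 2, 3, 4, …, 9, 10, 11 the conclusion holds.
a = 12: a! = 479001600 and 5^a = 244140625, so 479001600 > 244140625.

a = 12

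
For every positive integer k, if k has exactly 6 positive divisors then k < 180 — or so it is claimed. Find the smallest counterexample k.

We need the least positive integer k for which k has exactly 6 positive divisors but the claim fails.
For k = 12, 18, 20, 28, …, 171, 172, 175 the conclusion holds.
k = 188: τ(188) = 6; 188 ≥ 180.

k = 188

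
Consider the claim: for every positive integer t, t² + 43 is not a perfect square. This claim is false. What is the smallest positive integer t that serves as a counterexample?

We need the least positive integer t for which t² + 43 is a perfect square.
The first 20 eligible values, up to t = 20, all satisfy the conclusion.
t = 21: 21² + 43 = 484 = 22², a perfect square.

t = 21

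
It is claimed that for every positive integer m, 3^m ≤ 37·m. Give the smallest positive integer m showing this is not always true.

We need the least positive integer m for which 3^m > 37·m.
m = 1: 3^m = 3 and 37·m = 37, so 3 ≤ 37.
m = 2: 3^m = 9 and 37·m = 74, so 9 ≤ 74.
m = 3: 3^m = 27 and 37·m = 111, so 27 ≤ 111.
m = 4: 3^m = 81 and 37·m = 148, so 81 ≤ 148.
m = 5: 3^m = 243 and 37·m = 185, so 243 > 185.
Hence m = 5 is a counterexample.

m = 5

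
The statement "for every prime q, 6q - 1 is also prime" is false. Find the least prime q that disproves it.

We need the least prime q for which 6q - 1 is not prime.
The first 4 eligible values, up to q = 7, all satisfy the conclusion.
q = 11: 6q - 1 = 65 = 5 × 13, not prime.
Thus q = 11 disproves the claim, and no smaller q works.

q = 11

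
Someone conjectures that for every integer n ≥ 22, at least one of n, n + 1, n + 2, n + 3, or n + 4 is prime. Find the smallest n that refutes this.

For n = 22, 23 the conclusion holds.
n = 24: 24 = 2 × 12; 25 = 5 × 5; 26 = 2 × 13; 27 = 3 × 9; 28 = 2 × 14 — all composite.
So n = 24 is the smallest counterexample.

n = 24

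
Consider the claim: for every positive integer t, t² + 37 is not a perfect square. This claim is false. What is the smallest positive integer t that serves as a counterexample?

A counterexample is any positive integer t such that t² + 37 is a perfect square; we check each in order.
The first 17 eligible values, up to t = 17, all satisfy the conclusion.
t = 18: 18² + 37 = 361 = 19², a perfect square.
Hence t = 18 is a counterexample.

t = 18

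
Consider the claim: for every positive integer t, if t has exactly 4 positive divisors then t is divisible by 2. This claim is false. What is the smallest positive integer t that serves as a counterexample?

t = 15

Check each positive integer t in order until t has exactly 4 positive divisors but t is not divisible by 2.
The first 4 eligible values, up to t = 14, all satisfy the conclusion.
t = 15: τ(15) = 4; 15 mod 2 = 1.
Thus t = 15 disproves the claim, and no smaller t works.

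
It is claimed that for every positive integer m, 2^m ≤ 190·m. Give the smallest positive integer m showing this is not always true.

m = 12

Check each positive integer m in order until 2^m > 190·m.
The first 11 eligible values, up to m = 11, all satisfy the conclusion.
m = 12: 2^m = 4096 and 190·m = 2280, so 4096 > 2280.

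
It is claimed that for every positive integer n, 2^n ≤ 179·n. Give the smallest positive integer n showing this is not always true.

Check each positive integer n in order until 2^n > 179·n.
For n = 1, 2, 3, 4, 5, 6, 7, 8, 9, 10 the conclusion holds.
n = 11: 2^n = 2048 and 179·n = 1969, so 2048 > 1969.

n = 11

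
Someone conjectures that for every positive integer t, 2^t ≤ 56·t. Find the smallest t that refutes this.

t = 1: 2^t = 2 and 56·t = 56, so 2 ≤ 56.
t = 2: 2^t = 4 and 56·t = 112, so 4 ≤ 112.
t = 3: 2^t = 8 and 56·t = 168, so 8 ≤ 168.
t = 4: 2^t = 16 and 56·t = 224, so 16 ≤ 224.
t = 5: 2^t = 32 and 56·t = 280, so 32 ≤ 280.
t = 6: 2^t = 64 and 56·t = 336, so 64 ≤ 336.
t = 7: 2^t = 128 and 56·t = 392, so 128 ≤ 392.
t = 8: 2^t = 256 and 56·t = 448, so 256 ≤ 448.
t = 9: 2^t = 512 and 56·t = 504, so 512 > 504.

t = 9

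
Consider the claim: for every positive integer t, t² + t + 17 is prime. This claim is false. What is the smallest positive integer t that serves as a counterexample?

t = 16

The first 15 eligible values, up to t = 15, all satisfy the conclusion.
t = 16: t² + t + 17 = 289 = 17 × 17, composite.
So t = 16 is the smallest counterexample.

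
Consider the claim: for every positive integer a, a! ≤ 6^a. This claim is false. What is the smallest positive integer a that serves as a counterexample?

a = 14

For a = 1, 2, 3, 4, …, 11, 12, 13 the conclusion holds.
a = 14: a! = 87178291200 and 6^a = 78364164096, so 87178291200 > 78364164096.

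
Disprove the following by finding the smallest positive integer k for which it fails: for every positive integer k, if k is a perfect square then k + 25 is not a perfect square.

k = 144

Check each positive integer k in order until k is a perfect square but k + 25 is a perfect square.
The first 11 eligible values, up to k = 121, all satisfy the conclusion.
k = 144: 144 = 12² and 144 + 25 = 169 = 13².
Thus k = 144 disproves the claim, and no smaller k works.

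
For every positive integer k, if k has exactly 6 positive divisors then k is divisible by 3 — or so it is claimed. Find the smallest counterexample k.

Check each positive integer k in order until k has exactly 6 positive divisors but k is not divisible by 3.
For k = 12, 18 the conclusion holds.
k = 20: τ(20) = 6; 20 mod 3 = 2.

k = 20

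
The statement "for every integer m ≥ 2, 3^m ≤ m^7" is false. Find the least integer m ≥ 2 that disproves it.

m = 19

Check each integer m ≥ 2 in order until 3^m > m^7.
The first 17 eligible values, up to m = 18, all satisfy the conclusion.
m = 19: 3^m = 1162261467 and m^7 = 893871739, so 1162261467 > 893871739.
Thus m = 19 disproves the claim, and no smaller m works.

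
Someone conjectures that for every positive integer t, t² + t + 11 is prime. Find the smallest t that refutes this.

For t = 1, 2, 3, 4, 5, 6, 7, 8, 9 the conclusion holds.
t = 10: t² + t + 11 = 121 = 11 × 11, composite.
Hence t = 10 is a counterexample.

t = 10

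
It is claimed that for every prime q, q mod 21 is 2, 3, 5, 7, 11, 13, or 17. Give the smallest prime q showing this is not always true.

q = 19

A counterexample is any prime q such that the claim fails; we check each in order.
q = 2: 2 mod 21 = 2.
q = 3: 3 mod 21 = 3.
q = 5: 5 mod 21 = 5.
q = 7: 7 mod 21 = 7.
q = 11: 11 mod 21 = 11.
q = 13: 13 mod 21 = 13.
q = 17: 17 mod 21 = 17.
q = 19: 19 mod 21 = 19 — not in {2, 3, 5, 7, 11, 13, 17}.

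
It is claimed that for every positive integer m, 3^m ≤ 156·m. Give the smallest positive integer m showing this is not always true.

m = 7

A counterexample is any positive integer m such that 3^m > 156·m; we check each in order.
m = 1: 3^m = 3 and 156·m = 156, so 3 ≤ 156.
m = 2: 3^m = 9 and 156·m = 312, so 9 ≤ 312.
m = 3: 3^m = 27 and 156·m = 468, so 27 ≤ 468.
m = 4: 3^m = 81 and 156·m = 624, so 81 ≤ 624.
m = 5: 3^m = 243 and 156·m = 780, so 243 ≤ 780.
m = 6: 3^m = 729 and 156·m = 936, so 729 ≤ 936.
m = 7: 3^m = 2187 and 156·m = 1092, so 2187 > 1092.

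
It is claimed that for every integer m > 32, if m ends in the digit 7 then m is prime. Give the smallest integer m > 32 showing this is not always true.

m = 57

m = 37: 37 ends in 7 and is prime.
m = 47: 47 ends in 7 and is prime.
m = 57: 57 ends in 7; 57 = 3 × 19, composite.
So m = 57 is the smallest counterexample.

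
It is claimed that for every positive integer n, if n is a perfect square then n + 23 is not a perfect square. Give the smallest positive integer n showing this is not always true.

n = 121

For n = 1, 4, 9, 16, 25, 36, 49, 64, 81, 100 the conclusion holds.
n = 121: 121 = 11² and 121 + 23 = 144 = 12².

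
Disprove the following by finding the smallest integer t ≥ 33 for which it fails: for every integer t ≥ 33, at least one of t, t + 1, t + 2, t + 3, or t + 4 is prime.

t = 48

A counterexample is any integer t ≥ 33 such that t, t + 1, t + 2, t + 3, t + 4 are all composite; we check each in order.
For t = 33, 34, 35, 36, …, 45, 46, 47 the conclusion holds.
t = 48: 48 = 2 × 24; 49 = 7 × 7; 50 = 2 × 25; 51 = 3 × 17; 52 = 2 × 26 — all composite.
Hence t = 48 is a counterexample.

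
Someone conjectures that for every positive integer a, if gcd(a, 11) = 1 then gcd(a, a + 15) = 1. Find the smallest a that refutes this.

Check each positive integer a in order until gcd(a, 11) = 1 but gcd(a, a + 15) > 1.
a = 1: gcd(1, 16) = 1.
a = 2: gcd(2, 17) = 1.
a = 3: gcd(3, 18) = 3.
Hence a = 3 is a counterexample.

a = 3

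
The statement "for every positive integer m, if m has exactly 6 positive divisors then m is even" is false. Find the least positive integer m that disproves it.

Check each positive integer m in order until m has exactly 6 positive divisors but m is odd.
For m = 12, 18, 20, 28, 32, 44 the conclusion holds.
m = 45: divisors of 45: 1, 3, 5, 9, 15, 45; 45 is odd.
So m = 45 is the smallest counterexample.

m = 45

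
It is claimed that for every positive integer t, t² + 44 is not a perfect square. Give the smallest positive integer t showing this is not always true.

We need the least positive integer t for which t² + 44 is a perfect square.
The first 9 eligible values, up to t = 9, all satisfy the conclusion.
t = 10: 10² + 44 = 144 = 12², a perfect square.
So t = 10 is the smallest counterexample.

t = 10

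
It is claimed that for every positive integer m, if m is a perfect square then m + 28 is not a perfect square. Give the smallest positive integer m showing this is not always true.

We need the least positive integer m for which m is a perfect square but m + 28 is a perfect square.
m = 1: 1 + 28 = 29, not a perfect square.
m = 4: 4 + 28 = 32, not a perfect square.
m = 9: 9 + 28 = 37, not a perfect square.
m = 16: 16 + 28 = 44, not a perfect square.
m = 25: 25 + 28 = 53, not a perfect square.
m = 36: 36 = 6² and 36 + 28 = 64 = 8².
So m = 36 is the smallest counterexample.

m = 36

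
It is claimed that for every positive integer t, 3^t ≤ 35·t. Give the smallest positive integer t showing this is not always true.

t = 5

We need the least positive integer t for which 3^t > 35·t.
For t = 1, 2, 3, 4 the conclusion holds.
t = 5: 3^t = 243 and 35·t = 175, so 243 > 175.
Hence t = 5 is a counterexample.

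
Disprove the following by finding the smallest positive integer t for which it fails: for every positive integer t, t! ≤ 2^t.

Check each positive integer t in order until t! > 2^t.
For t = 1, 2, 3 the conclusion holds.
t = 4: t! = 24 and 2^t = 16, so 24 > 16.

t = 4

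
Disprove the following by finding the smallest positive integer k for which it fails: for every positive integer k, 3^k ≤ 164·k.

k = 7

k = 1: 3^k = 3 and 164·k = 164, so 3 ≤ 164.
k = 2: 3^k = 9 and 164·k = 328, so 9 ≤ 328.
k = 3: 3^k = 27 and 164·k = 492, so 27 ≤ 492.
k = 4: 3^k = 81 and 164·k = 656, so 81 ≤ 656.
k = 5: 3^k = 243 and 164·k = 820, so 243 ≤ 820.
k = 6: 3^k = 729 and 164·k = 984, so 729 ≤ 984.
k = 7: 3^k = 2187 and 164·k = 1148, so 2187 > 1148.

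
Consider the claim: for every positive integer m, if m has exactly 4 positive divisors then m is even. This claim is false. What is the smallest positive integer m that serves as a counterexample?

m = 15

m = 6: divisors of 6: 1, 2, 3, 6; 6 is even.
m = 8: divisors of 8: 1, 2, 4, 8; 8 is even.
m = 10: divisors of 10: 1, 2, 5, 10; 10 is even.
m = 14: divisors of 14: 1, 2, 7, 14; 14 is even.
m = 15: divisors of 15: 1, 3, 5, 15; 15 is odd.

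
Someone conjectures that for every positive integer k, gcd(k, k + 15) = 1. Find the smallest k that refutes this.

k = 3

Check each positive integer k in order until gcd(k, k + 15) > 1.
For k = 1, 2 the conclusion holds.
k = 3: gcd(3, 18) = 3.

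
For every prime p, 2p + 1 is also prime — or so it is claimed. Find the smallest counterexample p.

p = 7

For p = 2, 3, 5 the conclusion holds.
p = 7: 2p + 1 = 15 = 3 × 5, not prime.
So p = 7 is the smallest counterexample.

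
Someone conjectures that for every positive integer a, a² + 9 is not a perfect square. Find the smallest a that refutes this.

a = 4

We need the least positive integer a for which a² + 9 is a perfect square.
For a = 1, 2, 3 the conclusion holds.
a = 4: 4² + 9 = 25 = 5², a perfect square.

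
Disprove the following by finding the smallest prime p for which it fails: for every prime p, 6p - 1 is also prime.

p = 11

Check each prime p in order until 6p - 1 is not prime.
p = 2: 6p - 1 = 11, prime.
p = 3: 6p - 1 = 17, prime.
p = 5: 6p - 1 = 29, prime.
p = 7: 6p - 1 = 41, prime.
p = 11: 6p - 1 = 65 = 5 × 13, not prime.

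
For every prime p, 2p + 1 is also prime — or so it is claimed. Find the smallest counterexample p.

p = 2: 2p + 1 = 5, prime.
p = 3: 2p + 1 = 7, prime.
p = 5: 2p + 1 = 11, prime.
p = 7: 2p + 1 = 15 = 3 × 5, not prime.
So p = 7 is the smallest counterexample.

p = 7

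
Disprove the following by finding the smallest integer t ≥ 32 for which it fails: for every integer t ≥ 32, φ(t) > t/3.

t = 36

Check each integer t ≥ 32 in order until the claim fails.
The first 4 eligible values, up to t = 35, all satisfy the conclusion.
t = 36: φ(36) = 12 and 36/3 = 12, so φ(36) ≤ 36/3.
So t = 36 is the smallest counterexample.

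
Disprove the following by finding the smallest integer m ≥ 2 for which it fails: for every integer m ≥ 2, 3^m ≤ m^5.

A counterexample is any integer m ≥ 2 such that 3^m > m^5; we check each in order.
For m = 2, 3, 4, 5, 6, 7, 8, 9, 10 the conclusion holds.
m = 11: 3^m = 177147 and m^5 = 161051, so 177147 > 161051.
Thus m = 11 disproves the claim, and no smaller m works.

m = 11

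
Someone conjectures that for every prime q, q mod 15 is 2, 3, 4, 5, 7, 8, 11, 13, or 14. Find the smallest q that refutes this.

q = 31

For q = 2, 3, 5, 7, 11, 13, 17, 19, 23, 29 the conclusion holds.
q = 31: 31 mod 15 = 1 — not in {2, 3, 4, 5, 7, 8, 11, 13, 14}.
Hence q = 31 is a counterexample.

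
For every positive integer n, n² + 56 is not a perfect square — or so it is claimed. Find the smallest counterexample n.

For n = 1, 2, 3, 4 the conclusion holds.
n = 5: 5² + 56 = 81 = 9², a perfect square.

n = 5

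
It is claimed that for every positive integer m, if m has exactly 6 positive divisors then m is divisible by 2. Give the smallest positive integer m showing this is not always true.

m = 45

The first 6 eligible values, up to m = 44, all satisfy the conclusion.
m = 45: τ(45) = 6; 45 mod 2 = 1.
Hence m = 45 is a counterexample.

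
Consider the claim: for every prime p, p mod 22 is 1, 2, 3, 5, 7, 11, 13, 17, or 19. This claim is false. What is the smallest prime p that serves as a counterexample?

p = 31

We need the least prime p for which the claim fails.
The first 10 eligible values, up to p = 29, all satisfy the conclusion.
p = 31: 31 mod 22 = 9 — not in {1, 2, 3, 5, 7, 11, 13, 17, 19}.
Hence p = 31 is a counterexample.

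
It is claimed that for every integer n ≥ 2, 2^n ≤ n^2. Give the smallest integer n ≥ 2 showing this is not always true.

For n = 2, 3, 4 the conclusion holds.
n = 5: 2^n = 32 and n^2 = 25, so 32 > 25.
Hence n = 5 is a counterexample.

n = 5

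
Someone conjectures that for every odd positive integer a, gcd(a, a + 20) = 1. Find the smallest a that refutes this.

a = 5

A counterexample is any odd positive integer a such that gcd(a, a + 20) > 1; we check each in order.
For a = 1, 3 the conclusion holds.
a = 5: gcd(5, 25) = 5.
So a = 5 is the smallest counterexample.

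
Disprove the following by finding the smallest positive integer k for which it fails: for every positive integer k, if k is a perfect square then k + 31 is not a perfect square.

A counterexample is any positive integer k such that k is a perfect square but k + 31 is a perfect square; we check each in order.
For k = 1, 4, 9, 16, …, 144, 169, 196 the conclusion holds.
k = 225: 225 = 15² and 225 + 31 = 256 = 16².
Hence k = 225 is a counterexample.

k = 225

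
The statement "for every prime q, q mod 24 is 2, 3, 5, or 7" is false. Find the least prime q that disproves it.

A counterexample is any prime q such that the claim fails; we check each in order.
For q = 2, 3, 5, 7 the conclusion holds.
q = 11: 11 mod 24 = 11 — not in {2, 3, 5, 7}.

q = 11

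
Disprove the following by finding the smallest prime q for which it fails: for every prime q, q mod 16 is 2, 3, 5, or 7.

For q = 2, 3, 5, 7 the conclusion holds.
q = 11: 11 mod 16 = 11 — not in {2, 3, 5, 7}.

q = 11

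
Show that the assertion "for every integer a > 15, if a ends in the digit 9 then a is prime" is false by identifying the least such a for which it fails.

a = 39

Check each integer a > 15 in order until a ends in the digit 9 but a is not prime.
a = 19: 19 ends in 9 and is prime.
a = 29: 29 ends in 9 and is prime.
a = 39: 39 ends in 9; 39 = 3 × 13, composite.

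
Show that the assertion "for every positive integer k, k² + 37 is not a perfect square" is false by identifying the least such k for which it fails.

For k = 1, 2, 3, 4, …, 15, 16, 17 the conclusion holds.
k = 18: 18² + 37 = 361 = 19², a perfect square.

k = 18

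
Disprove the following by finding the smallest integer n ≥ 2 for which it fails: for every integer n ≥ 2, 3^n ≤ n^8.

The first 21 eligible values, up to n = 22, all satisfy the conclusion.
n = 23: 3^n = 94143178827 and n^8 = 78310985281, so 94143178827 > 78310985281.

n = 23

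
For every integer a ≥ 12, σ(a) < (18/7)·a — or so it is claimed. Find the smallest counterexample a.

a = 48

A counterexample is any integer a ≥ 12 such that the claim fails; we check each in order.
For a = 12, 13, 14, 15, …, 45, 46, 47 the conclusion holds.
a = 48: σ(48) = 124; 124 ≥ 864/7.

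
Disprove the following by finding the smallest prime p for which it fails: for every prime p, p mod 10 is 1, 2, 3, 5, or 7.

A counterexample is any prime p such that the claim fails; we check each in order.
For p = 2, 3, 5, 7, 11, 13, 17 the conclusion holds.
p = 19: 19 mod 10 = 9 — not in {1, 2, 3, 5, 7}.

p = 19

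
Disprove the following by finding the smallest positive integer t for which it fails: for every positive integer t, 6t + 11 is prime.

We need the least positive integer t for which 6t + 11 is not prime.
t = 1: 6t + 11 = 17, prime.
t = 2: 6t + 11 = 23, prime.
t = 3: 6t + 11 = 29, prime.
t = 4: 6t + 11 = 35 = 5 × 7, composite.

t = 4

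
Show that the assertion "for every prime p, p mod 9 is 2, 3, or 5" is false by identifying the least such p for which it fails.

p = 2: 2 mod 9 = 2.
p = 3: 3 mod 9 = 3.
p = 5: 5 mod 9 = 5.
p = 7: 7 mod 9 = 7 — not in {2, 3, 5}.
Hence p = 7 is a counterexample.

p = 7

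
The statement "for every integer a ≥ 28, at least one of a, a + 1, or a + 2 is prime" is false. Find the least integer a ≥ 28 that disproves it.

a = 32

We need the least integer a ≥ 28 for which a, a + 1, a + 2 are all composite.
For a = 28, 29, 30, 31 the conclusion holds.
a = 32: 32 = 2 × 16; 33 = 3 × 11; 34 = 2 × 17 — all composite.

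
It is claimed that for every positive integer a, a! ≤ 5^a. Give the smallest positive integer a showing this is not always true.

We need the least positive integer a for which a! > 5^a.
The first 11 eligible values, up to a = 11, all satisfy the conclusion.
a = 12: a! = 479001600 and 5^a = 244140625, so 479001600 > 244140625.

a = 12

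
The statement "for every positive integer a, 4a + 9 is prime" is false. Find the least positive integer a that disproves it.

A counterexample is any positive integer a such that 4a + 9 is not prime; we check each in order.
For a = 1, 2 the conclusion holds.
a = 3: 4a + 9 = 21 = 3 × 7, composite.

a = 3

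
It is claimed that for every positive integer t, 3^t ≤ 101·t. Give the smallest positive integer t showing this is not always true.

A counterexample is any positive integer t such that 3^t > 101·t; we check each in order.
t = 1: 3^t = 3 and 101·t = 101, so 3 ≤ 101.
t = 2: 3^t = 9 and 101·t = 202, so 9 ≤ 202.
t = 3: 3^t = 27 and 101·t = 303, so 27 ≤ 303.
t = 4: 3^t = 81 and 101·t = 404, so 81 ≤ 404.
t = 5: 3^t = 243 and 101·t = 505, so 243 ≤ 505.
t = 6: 3^t = 729 and 101·t = 606, so 729 > 606.

t = 6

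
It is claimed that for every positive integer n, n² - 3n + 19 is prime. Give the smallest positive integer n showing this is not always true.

A counterexample is any positive integer n such that n² - 3n + 19 is not prime; we check each in order.
The first 17 eligible values, up to n = 17, all satisfy the conclusion.
n = 18: n² - 3n + 19 = 289 = 17 × 17, composite.

n = 18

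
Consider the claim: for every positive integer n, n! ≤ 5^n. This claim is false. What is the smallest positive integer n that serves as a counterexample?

We need the least positive integer n for which n! > 5^n.
For n = 1, 2, 3, 4, …, 9, 10, 11 the conclusion holds.
n = 12: n! = 479001600 and 5^n = 244140625, so 479001600 > 244140625.
Thus n = 12 disproves the claim, and no smaller n works.

n = 12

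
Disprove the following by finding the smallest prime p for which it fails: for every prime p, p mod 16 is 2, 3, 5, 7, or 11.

Check each prime p in order until the claim fails.
The first 5 eligible values, up to p = 11, all satisfy the conclusion.
p = 13: 13 mod 16 = 13 — not in {2, 3, 5, 7, 11}.
Hence p = 13 is a counterexample.

p = 13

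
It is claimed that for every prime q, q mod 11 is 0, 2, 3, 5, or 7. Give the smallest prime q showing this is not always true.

q = 2: 2 mod 11 = 2.
q = 3: 3 mod 11 = 3.
q = 5: 5 mod 11 = 5.
q = 7: 7 mod 11 = 7.
q = 11: 11 mod 11 = 0.
q = 13: 13 mod 11 = 2.
q = 17: 17 mod 11 = 6 — not in {0, 2, 3, 5, 7}.

q = 17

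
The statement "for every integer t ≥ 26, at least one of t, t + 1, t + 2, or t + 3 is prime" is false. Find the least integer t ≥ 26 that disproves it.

For t = 26, 27, 28, 29, 30, 31 the conclusion holds.
t = 32: 32 = 2 × 16; 33 = 3 × 11; 34 = 2 × 17; 35 = 5 × 7 — all composite.

t = 32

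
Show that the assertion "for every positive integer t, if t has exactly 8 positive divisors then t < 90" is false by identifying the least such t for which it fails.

Check each positive integer t in order until t has exactly 8 positive divisors but the claim fails.
For t = 24, 30, 40, 42, 54, 56, 66, 70, 78, 88 the conclusion holds.
t = 102: τ(102) = 8; 102 ≥ 90.
Hence t = 102 is a counterexample.

t = 102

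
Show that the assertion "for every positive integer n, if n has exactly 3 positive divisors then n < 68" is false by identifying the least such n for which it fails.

Check each positive integer n in order until n has exactly 3 positive divisors but the claim fails.
n = 4: τ(4) = 3; 4 < 68.
n = 9: τ(9) = 3; 9 < 68.
n = 25: τ(25) = 3; 25 < 68.
n = 49: τ(49) = 3; 49 < 68.
n = 121: τ(121) = 3; 121 ≥ 68.
So n = 121 is the smallest counterexample.

n = 121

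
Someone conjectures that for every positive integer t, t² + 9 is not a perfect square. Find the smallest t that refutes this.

t = 4

A counterexample is any positive integer t such that t² + 9 is a perfect square; we check each in order.
t = 1: 1² + 9 = 10, not a perfect square.
t = 2: 2² + 9 = 13, not a perfect square.
t = 3: 3² + 9 = 18, not a perfect square.
t = 4: 4² + 9 = 25 = 5², a perfect square.
So t = 4 is the smallest counterexample.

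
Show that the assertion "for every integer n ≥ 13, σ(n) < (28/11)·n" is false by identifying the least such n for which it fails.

n = 48

Check each integer n ≥ 13 in order until the claim fails.
For n = 13, 14, 15, 16, …, 45, 46, 47 the conclusion holds.
n = 48: σ(48) = 124; 124 ≥ 1344/11.
So n = 48 is the smallest counterexample.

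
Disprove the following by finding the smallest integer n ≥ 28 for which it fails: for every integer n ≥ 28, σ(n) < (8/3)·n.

n = 60

The first 32 eligible values, up to n = 59, all satisfy the conclusion.
n = 60: σ(60) = 168; 168 ≥ 160.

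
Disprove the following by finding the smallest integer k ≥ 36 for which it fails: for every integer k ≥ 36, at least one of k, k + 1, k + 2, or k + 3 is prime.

k = 48

The first 12 eligible values, up to k = 47, all satisfy the conclusion.
k = 48: 48 = 2 × 24; 49 = 7 × 7; 50 = 2 × 25; 51 = 3 × 17 — all composite.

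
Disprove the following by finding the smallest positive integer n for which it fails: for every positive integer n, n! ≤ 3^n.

n = 7

The first 6 eligible values, up to n = 6, all satisfy the conclusion.
n = 7: n! = 5040 and 3^n = 2187, so 5040 > 2187.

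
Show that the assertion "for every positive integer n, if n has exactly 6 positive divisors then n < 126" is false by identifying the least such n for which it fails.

We need the least positive integer n for which n has exactly 6 positive divisors but the claim fails.
For n = 12, 18, 20, 28, …, 116, 117, 124 the conclusion holds.
n = 147: τ(147) = 6; 147 ≥ 126.

n = 147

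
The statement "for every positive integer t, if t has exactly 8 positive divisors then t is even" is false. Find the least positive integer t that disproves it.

The first 12 eligible values, up to t = 104, all satisfy the conclusion.
t = 105: divisors of 105: 1, 3, 5, 7, 15, 21, 35, 105; 105 is odd.
Thus t = 105 disproves the claim, and no smaller t works.

t = 105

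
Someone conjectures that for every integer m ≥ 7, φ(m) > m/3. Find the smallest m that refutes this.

m = 12

Check each integer m ≥ 7 in order until the claim fails.
m = 7: φ(7) = 6 and 7/3 = 7/3, so φ(7) > 7/3.
m = 8: φ(8) = 4 and 8/3 = 8/3, so φ(8) > 8/3.
m = 9: φ(9) = 6 and 9/3 = 3, so φ(9) > 9/3.
m = 10: φ(10) = 4 and 10/3 = 10/3, so φ(10) > 10/3.
m = 11: φ(11) = 10 and 11/3 = 11/3, so φ(11) > 11/3.
m = 12: φ(12) = 4 and 12/3 = 4, so φ(12) ≤ 12/3.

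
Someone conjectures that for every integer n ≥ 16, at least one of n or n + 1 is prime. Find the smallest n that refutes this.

Check each integer n ≥ 16 in order until n, n + 1 are both composite.
For n = 16, 17, 18, 19 the conclusion holds.
n = 20: 20 = 2 × 10; 21 = 3 × 7 — both composite.
Hence n = 20 is a counterexample.

n = 20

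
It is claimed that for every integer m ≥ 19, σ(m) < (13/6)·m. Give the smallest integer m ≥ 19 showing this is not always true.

m = 19: σ(19) = 20; 20 < 247/6.
m = 20: σ(20) = 42; 42 < 130/3.
m = 21: σ(21) = 32; 32 < 91/2.
m = 22: σ(22) = 36; 36 < 143/3.
m = 23: σ(23) = 24; 24 < 299/6.
m = 24: σ(24) = 60; 60 ≥ 52.
Thus m = 24 disproves the claim, and no smaller m works.

m = 24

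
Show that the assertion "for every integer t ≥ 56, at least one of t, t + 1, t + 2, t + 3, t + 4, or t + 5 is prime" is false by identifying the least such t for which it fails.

t = 90

A counterexample is any integer t ≥ 56 such that t, t + 1, t + 2, t + 3, t + 4, t + 5 are all composite; we check each in order.
For t = 56, 57, 58, 59, …, 87, 88, 89 the conclusion holds.
t = 90: 90 = 2 × 45; 91 = 7 × 13; 92 = 2 × 46; 93 = 3 × 31; 94 = 2 × 47; 95 = 5 × 19 — all composite.
Thus t = 90 disproves the claim, and no smaller t works.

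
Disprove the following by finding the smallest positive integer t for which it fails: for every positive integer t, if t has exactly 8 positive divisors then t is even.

t = 105

Check each positive integer t in order until t has exactly 8 positive divisors but t is odd.
For t = 24, 30, 40, 42, …, 88, 102, 104 the conclusion holds.
t = 105: divisors of 105: 1, 3, 5, 7, 15, 21, 35, 105; 105 is odd.
Thus t = 105 disproves the claim, and no smaller t works.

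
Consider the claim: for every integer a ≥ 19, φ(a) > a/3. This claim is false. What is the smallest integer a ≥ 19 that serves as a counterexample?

Check each integer a ≥ 19 in order until the claim fails.
For a = 19, 20, 21, 22, 23 the conclusion holds.
a = 24: φ(24) = 8 and 24/3 = 8, so φ(24) ≤ 24/3.

a = 24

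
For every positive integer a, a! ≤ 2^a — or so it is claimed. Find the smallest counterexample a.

A counterexample is any positive integer a such that a! > 2^a; we check each in order.
a = 1: a! = 1 and 2^a = 2, so 1 ≤ 2.
a = 2: a! = 2 and 2^a = 4, so 2 ≤ 4.
a = 3: a! = 6 and 2^a = 8, so 6 ≤ 8.
a = 4: a! = 24 and 2^a = 16, so 24 > 16.

a = 4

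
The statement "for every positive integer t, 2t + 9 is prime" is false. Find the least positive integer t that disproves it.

t = 1: 2t + 9 = 11, prime.
t = 2: 2t + 9 = 13, prime.
t = 3: 2t + 9 = 15 = 3 × 5, composite.

t = 3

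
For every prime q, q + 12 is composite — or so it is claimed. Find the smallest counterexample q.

For q = 2, 3 the conclusion holds.
q = 5: q + 12 = 17, prime — not composite.
So q = 5 is the smallest counterexample.

q = 5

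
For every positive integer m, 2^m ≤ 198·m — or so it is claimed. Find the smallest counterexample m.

m = 12

We need the least positive integer m for which 2^m > 198·m.
The first 11 eligible values, up to m = 11, all satisfy the conclusion.
m = 12: 2^m = 4096 and 198·m = 2376, so 4096 > 2376.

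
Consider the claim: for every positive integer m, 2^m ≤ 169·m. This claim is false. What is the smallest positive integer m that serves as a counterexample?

m = 11

A counterexample is any positive integer m such that 2^m > 169·m; we check each in order.
For m = 1, 2, 3, 4, 5, 6, 7, 8, 9, 10 the conclusion holds.
m = 11: 2^m = 2048 and 169·m = 1859, so 2048 > 1859.
Thus m = 11 disproves the claim, and no smaller m works.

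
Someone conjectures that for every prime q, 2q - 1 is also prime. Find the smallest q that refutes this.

q = 5

We need the least prime q for which 2q - 1 is not prime.
For q = 2, 3 the conclusion holds.
q = 5: 2q - 1 = 9 = 3 × 3, not prime.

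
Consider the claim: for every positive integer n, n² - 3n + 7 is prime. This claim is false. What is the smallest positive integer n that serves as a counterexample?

For n = 1, 2, 3, 4, 5 the conclusion holds.
n = 6: n² - 3n + 7 = 25 = 5 × 5, composite.
So n = 6 is the smallest counterexample.

n = 6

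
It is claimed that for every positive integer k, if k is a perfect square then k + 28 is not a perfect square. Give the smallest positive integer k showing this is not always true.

k = 36

k = 1: 1 + 28 = 29, not a perfect square.
k = 4: 4 + 28 = 32, not a perfect square.
k = 9: 9 + 28 = 37, not a perfect square.
k = 16: 16 + 28 = 44, not a perfect square.
k = 25: 25 + 28 = 53, not a perfect square.
k = 36: 36 = 6² and 36 + 28 = 64 = 8².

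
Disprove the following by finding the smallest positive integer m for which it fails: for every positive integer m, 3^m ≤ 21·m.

m = 1: 3^m = 3 and 21·m = 21, so 3 ≤ 21.
m = 2: 3^m = 9 and 21·m = 42, so 9 ≤ 42.
m = 3: 3^m = 27 and 21·m = 63, so 27 ≤ 63.
m = 4: 3^m = 81 and 21·m = 84, so 81 ≤ 84.
m = 5: 3^m = 243 and 21·m = 105, so 243 > 105.

m = 5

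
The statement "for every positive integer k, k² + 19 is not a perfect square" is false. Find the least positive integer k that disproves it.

k = 9

A counterexample is any positive integer k such that k² + 19 is a perfect square; we check each in order.
k = 1: 1² + 19 = 20, not a perfect square.
k = 2: 2² + 19 = 23, not a perfect square.
k = 3: 3² + 19 = 28, not a perfect square.
k = 4: 4² + 19 = 35, not a perfect square.
k = 5: 5² + 19 = 44, not a perfect square.
k = 6: 6² + 19 = 55, not a perfect square.
k = 7: 7² + 19 = 68, not a perfect square.
k = 8: 8² + 19 = 83, not a perfect square.
k = 9: 9² + 19 = 100 = 10², a perfect square.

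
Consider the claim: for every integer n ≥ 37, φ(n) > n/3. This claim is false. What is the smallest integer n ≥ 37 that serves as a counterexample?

n = 37: φ(37) = 36 and 37/3 = 37/3, so φ(37) > 37/3.
n = 38: φ(38) = 18 and 38/3 = 38/3, so φ(38) > 38/3.
n = 39: φ(39) = 24 and 39/3 = 13, so φ(39) > 39/3.
n = 40: φ(40) = 16 and 40/3 = 40/3, so φ(40) > 40/3.
n = 41: φ(41) = 40 and 41/3 = 41/3, so φ(41) > 41/3.
n = 42: φ(42) = 12 and 42/3 = 14, so φ(42) ≤ 42/3.

n = 42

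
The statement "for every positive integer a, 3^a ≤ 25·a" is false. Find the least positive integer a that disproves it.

a = 5

The first 4 eligible values, up to a = 4, all satisfy the conclusion.
a = 5: 3^a = 243 and 25·a = 125, so 243 > 125.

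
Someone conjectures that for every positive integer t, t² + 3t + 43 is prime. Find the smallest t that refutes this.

t = 39

Check each positive integer t in order until t² + 3t + 43 is not prime.
For t = 1, 2, 3, 4, …, 36, 37, 38 the conclusion holds.
t = 39: t² + 3t + 43 = 1681 = 41 × 41, composite.
Thus t = 39 disproves the claim, and no smaller t works.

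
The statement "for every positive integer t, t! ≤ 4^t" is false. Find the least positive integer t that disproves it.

t = 9

A counterexample is any positive integer t such that t! > 4^t; we check each in order.
The first 8 eligible values, up to t = 8, all satisfy the conclusion.
t = 9: t! = 362880 and 4^t = 262144, so 362880 > 262144.
So t = 9 is the smallest counterexample.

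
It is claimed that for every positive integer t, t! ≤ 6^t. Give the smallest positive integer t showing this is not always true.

Check each positive integer t in order until t! > 6^t.
For t = 1, 2, 3, 4, …, 11, 12, 13 the conclusion holds.
t = 14: t! = 87178291200 and 6^t = 78364164096, so 87178291200 > 78364164096.
Thus t = 14 disproves the claim, and no smaller t works.

t = 14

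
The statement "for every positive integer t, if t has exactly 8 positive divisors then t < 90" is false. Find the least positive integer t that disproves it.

t = 102

The first 10 eligible values, up to t = 88, all satisfy the conclusion.
t = 102: τ(102) = 8; 102 ≥ 90.
Thus t = 102 disproves the claim, and no smaller t works.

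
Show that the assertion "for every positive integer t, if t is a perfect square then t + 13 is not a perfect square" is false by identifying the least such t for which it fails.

t = 36

A counterexample is any positive integer t such that t is a perfect square but t + 13 is a perfect square; we check each in order.
For t = 1, 4, 9, 16, 25 the conclusion holds.
t = 36: 36 = 6² and 36 + 13 = 49 = 7².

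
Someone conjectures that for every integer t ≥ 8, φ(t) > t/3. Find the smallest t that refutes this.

t = 12

We need the least integer t ≥ 8 for which the claim fails.
For t = 8, 9, 10, 11 the conclusion holds.
t = 12: φ(12) = 4 and 12/3 = 4, so φ(12) ≤ 12/3.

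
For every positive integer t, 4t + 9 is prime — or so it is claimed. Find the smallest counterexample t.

We need the least positive integer t for which 4t + 9 is not prime.
For t = 1, 2 the conclusion holds.
t = 3: 4t + 9 = 21 = 3 × 7, composite.
Hence t = 3 is a counterexample.

t = 3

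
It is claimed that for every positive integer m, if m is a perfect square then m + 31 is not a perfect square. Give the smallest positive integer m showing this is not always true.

Check each positive integer m in order until m is a perfect square but m + 31 is a perfect square.
For m = 1, 4, 9, 16, …, 144, 169, 196 the conclusion holds.
m = 225: 225 = 15² and 225 + 31 = 256 = 16².

m = 225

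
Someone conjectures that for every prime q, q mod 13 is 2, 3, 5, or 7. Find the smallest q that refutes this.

q = 11

For q = 2, 3, 5, 7 the conclusion holds.
q = 11: 11 mod 13 = 11 — not in {2, 3, 5, 7}.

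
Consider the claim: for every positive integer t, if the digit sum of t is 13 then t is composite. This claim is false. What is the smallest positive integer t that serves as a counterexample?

We need the least positive integer t for which the digit sum of t is 13 but t is prime.
t = 49: digit sum 13; 49 is composite.
t = 58: digit sum 13; 58 is composite.
t = 67: digit sum 13; 67 is prime, not composite.

t = 67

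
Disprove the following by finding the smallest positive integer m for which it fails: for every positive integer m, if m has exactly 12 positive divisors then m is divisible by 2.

We need the least positive integer m for which m has exactly 12 positive divisors but m is not divisible by 2.
For m = 60, 72, 84, 90, …, 294, 306, 308 the conclusion holds.
m = 315: τ(315) = 12; 315 mod 2 = 1.
Hence m = 315 is a counterexample.

m = 315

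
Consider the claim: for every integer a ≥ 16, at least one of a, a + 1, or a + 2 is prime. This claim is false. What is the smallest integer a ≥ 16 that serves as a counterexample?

For a = 16, 17, 18, 19 the conclusion holds.
a = 20: 20 = 2 × 10; 21 = 3 × 7; 22 = 2 × 11 — all composite.
Thus a = 20 disproves the claim, and no smaller a works.

a = 20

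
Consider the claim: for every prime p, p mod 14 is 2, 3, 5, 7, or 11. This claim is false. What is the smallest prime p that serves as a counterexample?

A counterexample is any prime p such that the claim fails; we check each in order.
p = 2: 2 mod 14 = 2.
p = 3: 3 mod 14 = 3.
p = 5: 5 mod 14 = 5.
p = 7: 7 mod 14 = 7.
p = 11: 11 mod 14 = 11.
p = 13: 13 mod 14 = 13 — not in {2, 3, 5, 7, 11}.
Thus p = 13 disproves the claim, and no smaller p works.

p = 13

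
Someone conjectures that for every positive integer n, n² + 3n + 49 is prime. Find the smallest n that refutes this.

n = 1: n² + 3n + 49 = 53, prime.
n = 2: n² + 3n + 49 = 59, prime.
n = 3: n² + 3n + 49 = 67, prime.
n = 4: n² + 3n + 49 = 77 = 7 × 11, composite.

n = 4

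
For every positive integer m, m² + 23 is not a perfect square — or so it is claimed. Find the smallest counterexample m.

m = 11

Check each positive integer m in order until m² + 23 is a perfect square.
For m = 1, 2, 3, 4, 5, 6, 7, 8, 9, 10 the conclusion holds.
m = 11: 11² + 23 = 144 = 12², a perfect square.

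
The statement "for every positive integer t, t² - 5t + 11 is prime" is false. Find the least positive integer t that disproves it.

t = 7

We need the least positive integer t for which t² - 5t + 11 is not prime.
The first 6 eligible values, up to t = 6, all satisfy the conclusion.
t = 7: t² - 5t + 11 = 25 = 5 × 5, composite.
So t = 7 is the smallest counterexample.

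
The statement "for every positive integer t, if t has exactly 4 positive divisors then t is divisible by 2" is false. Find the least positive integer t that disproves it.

t = 15

We need the least positive integer t for which t has exactly 4 positive divisors but t is not divisible by 2.
For t = 6, 8, 10, 14 the conclusion holds.
t = 15: τ(15) = 4; 15 mod 2 = 1.
Thus t = 15 disproves the claim, and no smaller t works.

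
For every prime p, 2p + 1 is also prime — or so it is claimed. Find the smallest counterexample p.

For p = 2, 3, 5 the conclusion holds.
p = 7: 2p + 1 = 15 = 3 × 5, not prime.
So p = 7 is the smallest counterexample.

p = 7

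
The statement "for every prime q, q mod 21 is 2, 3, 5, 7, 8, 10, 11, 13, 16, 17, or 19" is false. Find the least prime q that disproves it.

q = 41

For q = 2, 3, 5, 7, …, 29, 31, 37 the conclusion holds.
q = 41: 41 mod 21 = 20 — not in {2, 3, 5, 7, 8, 10, 11, 13, 16, 17, 19}.
So q = 41 is the smallest counterexample.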